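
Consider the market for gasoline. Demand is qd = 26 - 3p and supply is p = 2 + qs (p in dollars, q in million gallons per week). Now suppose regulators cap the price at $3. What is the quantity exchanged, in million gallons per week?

Rearranging supply gives qs = p - 2. In a free market, 26 - 3p = p - 2 gives the equilibrium p* = 7, q* = 5.
The ceiling of 3 is below the equilibrium price 7, so it binds.
At p = 3: qd = 26 - 3·3 = 17 and qs = 3 - 2 = 1.
The quantity actually transacted is the short side, supply: 1.

1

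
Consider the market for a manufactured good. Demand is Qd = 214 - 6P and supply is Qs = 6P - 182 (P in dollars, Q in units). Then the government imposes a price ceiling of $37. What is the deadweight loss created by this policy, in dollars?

Equilibrium: 214 - 6P = 6P - 182, so 396 = 12P and P* = 33, Q* = 16.
Since 37 is above P* = 33, the ceiling does not bind and the free-market outcome prevails.
Since the control does not bind, no trades are prevented and deadweight loss is zero.

0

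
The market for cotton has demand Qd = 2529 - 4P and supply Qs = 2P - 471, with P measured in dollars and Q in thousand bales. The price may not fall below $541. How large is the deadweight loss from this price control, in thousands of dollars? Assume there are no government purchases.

10086

Setting quantity demanded equal to quantity supplied, 2529 - 4P = 2P - 471, gives P* = 500 and Q* = 529.
Because the floor (541) lies above the market-clearing price, it is binding.
At P = 541: Qd = 2529 - 4·541 = 365 and Qs = 2·541 - 471 = 611.
Quantity traded falls to 365. At Q = 365 the demand price is (2529 - 365)/4 = 541 and the supply price is (471 + 365)/2 = 418.
Deadweight loss = ½ · (541 - 418) · (529 - 365) = ½ · 123 · 164 = 10086.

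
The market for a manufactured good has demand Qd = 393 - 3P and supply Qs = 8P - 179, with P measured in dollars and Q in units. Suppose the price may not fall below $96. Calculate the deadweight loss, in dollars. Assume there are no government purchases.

3993

Without the control the market clears where 393 - 3P = 8P - 179, i.e. P* = 52 and Q* = 237.
The floor of 96 is above the equilibrium price 52, so it binds.
At P = 96: Qd = 393 - 3·96 = 105 and Qs = 8·96 - 179 = 589.
Quantity traded falls to 105. At Q = 105 the demand price is (393 - 105)/3 = 96 and the supply price is (179 + 105)/8 = 35.5.
Deadweight loss = ½ · (96 - 35.5) · (237 - 105) = ½ · 60.5 · 132 = 3993.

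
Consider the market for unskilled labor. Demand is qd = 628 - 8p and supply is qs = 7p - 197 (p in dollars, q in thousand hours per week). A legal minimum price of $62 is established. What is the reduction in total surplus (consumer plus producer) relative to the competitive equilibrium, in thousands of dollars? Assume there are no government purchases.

420

Without the control the market clears where 628 - 8p = 7p - 197, i.e. p* = 55 and q* = 188.
Since 62 > 55, the floor is binding.
At p = 62: qd = 628 - 8·62 = 132 and qs = 7·62 - 197 = 237.
Quantity traded falls to 132. At q = 132 the demand price is (628 - 132)/8 = 62 and the supply price is (197 + 132)/7 = 47.
Deadweight loss = ½ · (62 - 47) · (188 - 132) = ½ · 15 · 56 = 420.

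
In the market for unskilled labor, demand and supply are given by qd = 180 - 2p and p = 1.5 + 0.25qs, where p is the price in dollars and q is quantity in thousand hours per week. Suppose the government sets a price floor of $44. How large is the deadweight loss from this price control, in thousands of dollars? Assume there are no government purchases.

Rearranging supply gives qs = 4p - 6. Setting quantity demanded equal to quantity supplied, 180 - 2p = 4p - 6, gives p* = 31 and q* = 118.
Since 44 > 31, the floor is binding.
At p = 44: qd = 180 - 2·44 = 92 and qs = 4·44 - 6 = 170.
Quantity traded falls to 92. At q = 92 the demand price is (180 - 92)/2 = 44 and the supply price is (6 + 92)/4 = 24.5.
Deadweight loss = ½ · (44 - 24.5) · (118 - 92) = ½ · 19.5 · 26 = 253.5.

253.5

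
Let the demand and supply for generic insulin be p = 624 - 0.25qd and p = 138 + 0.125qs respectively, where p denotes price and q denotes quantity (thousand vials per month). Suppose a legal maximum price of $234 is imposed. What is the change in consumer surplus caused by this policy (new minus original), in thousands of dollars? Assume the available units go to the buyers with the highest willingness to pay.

15840

Rearranging demand gives qd = 2496 - 4p; rearranging supply gives qs = 8p - 1104. Without the control the market clears where 2496 - 4p = 8p - 1104, i.e. p* = 300 and q* = 1296.
Since 234 < 300, the ceiling is binding.
At p = 234: qd = 2496 - 4·234 = 1560 and qs = 8·234 - 1104 = 768.
Consumer surplus without the control is ½ · (624 - 300) · 1296 = 209952.
With the ceiling, 768 units are sold at 234 (assume they go to the highest-value buyers). The demand price at q = 768 is 432, so CS = ½ · [(624 - 234) + (432 - 234)] · 768 = 225792.
Change in consumer surplus = 225792 - 209952 = 15840.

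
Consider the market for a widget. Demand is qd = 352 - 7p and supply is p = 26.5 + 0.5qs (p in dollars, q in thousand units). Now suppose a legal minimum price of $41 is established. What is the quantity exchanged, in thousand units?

Rearranging supply gives qs = 2p - 53. Equilibrium: 352 - 7p = 2p - 53, so 405 = 9p and p* = 45, q* = 37.
The floor of 41 is below the equilibrium price 45, so it is not binding; the market clears at p* = 45, q* = 37.

37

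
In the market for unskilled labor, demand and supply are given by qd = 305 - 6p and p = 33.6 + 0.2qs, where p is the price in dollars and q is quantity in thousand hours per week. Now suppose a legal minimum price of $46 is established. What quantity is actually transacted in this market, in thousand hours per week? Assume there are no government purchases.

Rearranging supply gives qs = 5p - 168. In a free market, 305 - 6p = 5p - 168 gives the equilibrium p* = 43, q* = 47.
The floor of 46 is above the equilibrium price 43, so it binds.
At p = 46: qd = 305 - 6·46 = 29 and qs = 5·46 - 168 = 62.
The quantity actually transacted is the short side, demand: 29.

29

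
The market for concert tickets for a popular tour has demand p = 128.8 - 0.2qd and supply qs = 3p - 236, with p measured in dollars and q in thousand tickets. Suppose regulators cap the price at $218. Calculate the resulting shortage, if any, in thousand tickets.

Rearranging demand gives qd = 644 - 5p. Setting quantity demanded equal to quantity supplied, 644 - 5p = 3p - 236, gives p* = 110 and q* = 94.
The ceiling of 218 is above the equilibrium price 110, so it is not binding; the market clears at p* = 110, q* = 94.
Since the control does not bind, there is no shortage.

0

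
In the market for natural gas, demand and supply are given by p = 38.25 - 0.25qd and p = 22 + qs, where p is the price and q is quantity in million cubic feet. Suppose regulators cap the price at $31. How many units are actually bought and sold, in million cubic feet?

9

Rearranging demand gives qd = 153 - 4p; rearranging supply gives qs = p - 22. In a free market, 153 - 4p = p - 22 gives the equilibrium p* = 35, q* = 13.
Because the ceiling (31) lies below the market-clearing price, it is binding.
At p = 31: qd = 153 - 4·31 = 29 and qs = 31 - 22 = 9.
The quantity actually transacted is the short side, supply: 9.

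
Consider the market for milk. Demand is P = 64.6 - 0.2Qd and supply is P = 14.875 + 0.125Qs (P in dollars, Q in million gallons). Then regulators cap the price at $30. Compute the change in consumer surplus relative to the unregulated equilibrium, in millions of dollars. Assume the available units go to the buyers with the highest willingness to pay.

Rearranging demand gives Qd = 323 - 5P; rearranging supply gives Qs = 8P - 119. Without the control the market clears where 323 - 5P = 8P - 119, i.e. P* = 34 and Q* = 153.
Since 30 < 34, the ceiling is binding.
At P = 30: Qd = 323 - 5·30 = 173 and Qs = 8·30 - 119 = 121.
Consumer surplus without the control is ½ · (64.6 - 34) · 153 = 2340.9.
With the ceiling, 121 units are sold at 30 (assume they go to the highest-value buyers). The demand price at Q = 121 is 40.4, so CS = ½ · [(64.6 - 30) + (40.4 - 30)] · 121 = 2722.5.
Change in consumer surplus = 2722.5 - 2340.9 = 381.6.

381.6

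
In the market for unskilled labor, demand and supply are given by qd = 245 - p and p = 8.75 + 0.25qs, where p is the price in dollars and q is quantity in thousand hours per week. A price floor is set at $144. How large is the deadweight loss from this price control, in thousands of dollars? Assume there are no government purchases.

4840

Rearranging supply gives qs = 4p - 35. Setting quantity demanded equal to quantity supplied, 245 - p = 4p - 35, gives p* = 56 and q* = 189.
The floor of 144 is above the equilibrium price 56, so it binds.
At p = 144: qd = 245 - 144 = 101 and qs = 4·144 - 35 = 541.
Quantity traded falls to 101. At q = 101 the demand price is 245 - 101 = 144 and the supply price is (35 + 101)/4 = 34.
Deadweight loss = ½ · (144 - 34) · (189 - 101) = ½ · 110 · 88 = 4840.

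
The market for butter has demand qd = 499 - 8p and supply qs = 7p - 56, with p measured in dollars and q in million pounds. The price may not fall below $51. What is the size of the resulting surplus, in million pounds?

Equilibrium: 499 - 8p = 7p - 56, so 555 = 15p and p* = 37, q* = 203.
Since 51 > 37, the floor is binding.
At p = 51: qd = 499 - 8·51 = 91 and qs = 7·51 - 56 = 301.
Surplus = qs - qd = 301 - 91 = 210.

210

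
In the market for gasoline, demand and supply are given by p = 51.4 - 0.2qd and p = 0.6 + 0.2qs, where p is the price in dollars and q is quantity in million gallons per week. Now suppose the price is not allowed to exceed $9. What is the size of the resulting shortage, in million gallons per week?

170

Rearranging demand gives qd = 257 - 5p; rearranging supply gives qs = 5p - 3. In a free market, 257 - 5p = 5p - 3 gives the equilibrium p* = 26, q* = 127.
Because the ceiling (9) lies below the market-clearing price, it is binding.
At p = 9: qd = 257 - 5·9 = 212 and qs = 5·9 - 3 = 42.
Shortage = qd - qs = 212 - 42 = 170.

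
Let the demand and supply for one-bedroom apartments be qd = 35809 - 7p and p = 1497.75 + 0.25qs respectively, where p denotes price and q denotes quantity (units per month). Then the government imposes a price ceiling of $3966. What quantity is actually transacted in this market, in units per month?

9209

Rearranging supply gives qs = 4p - 5991. In a free market, 35809 - 7p = 4p - 5991 gives the equilibrium p* = 3800, q* = 9209.
The ceiling of 3966 is above the equilibrium price 3800, so it is not binding; the market clears at p* = 3800, q* = 9209.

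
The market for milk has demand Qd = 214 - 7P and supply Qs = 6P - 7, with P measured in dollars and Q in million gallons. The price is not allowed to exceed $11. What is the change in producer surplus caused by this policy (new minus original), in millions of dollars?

Without the control the market clears where 214 - 7P = 6P - 7, i.e. P* = 17 and Q* = 95.
The ceiling of 11 is below the equilibrium price 17, so it binds.
At P = 11: Qd = 214 - 7·11 = 137 and Qs = 6·11 - 7 = 59.
Producer surplus without the control is ½ · (17 - 7/6) · 95 = 9025/12.
With the ceiling, producers sell 59 units at 11, so PS = ½ · (11 - 7/6) · 59 = 3481/12.
Change in producer surplus = 3481/12 - 9025/12 = -462.

-462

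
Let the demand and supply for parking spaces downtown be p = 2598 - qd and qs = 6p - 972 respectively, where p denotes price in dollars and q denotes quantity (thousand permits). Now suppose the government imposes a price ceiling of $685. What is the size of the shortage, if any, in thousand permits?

0

Rearranging demand gives qd = 2598 - p. In a free market, 2598 - p = 6p - 972 gives the equilibrium p* = 510, q* = 2088.
The ceiling of 685 is above the equilibrium price 510, so it is not binding; the market clears at p* = 510, q* = 2088.
Since the control does not bind, there is no shortage.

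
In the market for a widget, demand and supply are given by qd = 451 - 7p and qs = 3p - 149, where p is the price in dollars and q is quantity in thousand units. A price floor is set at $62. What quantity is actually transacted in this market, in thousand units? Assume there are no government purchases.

Setting quantity demanded equal to quantity supplied, 451 - 7p = 3p - 149, gives p* = 60 and q* = 31.
Because the floor (62) lies above the market-clearing price, it is binding.
At p = 62: qd = 451 - 7·62 = 17 and qs = 3·62 - 149 = 37.
The quantity actually transacted is the short side, demand: 17.

17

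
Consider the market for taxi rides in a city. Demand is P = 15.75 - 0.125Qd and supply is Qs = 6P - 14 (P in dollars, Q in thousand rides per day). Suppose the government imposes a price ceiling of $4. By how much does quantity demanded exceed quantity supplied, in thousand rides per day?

84

Rearranging demand gives Qd = 126 - 8P. Equilibrium: 126 - 8P = 6P - 14, so 140 = 14P and P* = 10, Q* = 46.
Since 4 < 10, the ceiling is binding.
At P = 4: Qd = 126 - 8·4 = 94 and Qs = 6·4 - 14 = 10.
Shortage = Qd - Qs = 94 - 10 = 84.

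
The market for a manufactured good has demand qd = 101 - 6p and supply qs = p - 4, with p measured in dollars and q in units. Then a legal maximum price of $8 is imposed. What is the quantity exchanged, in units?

4

Setting quantity demanded equal to quantity supplied, 101 - 6p = p - 4, gives p* = 15 and q* = 11.
The ceiling of 8 is below the equilibrium price 15, so it binds.
At p = 8: qd = 101 - 6·8 = 53 and qs = 8 - 4 = 4.
The quantity actually transacted is the short side, supply: 4.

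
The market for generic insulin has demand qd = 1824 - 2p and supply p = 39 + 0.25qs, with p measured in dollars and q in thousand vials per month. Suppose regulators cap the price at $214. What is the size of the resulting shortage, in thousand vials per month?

Rearranging supply gives qs = 4p - 156. Equilibrium: 1824 - 2p = 4p - 156, so 1980 = 6p and p* = 330, q* = 1164.
Since 214 < 330, the ceiling is binding.
At p = 214: qd = 1824 - 2·214 = 1396 and qs = 4·214 - 156 = 700.
Shortage = qd - qs = 1396 - 700 = 696.

696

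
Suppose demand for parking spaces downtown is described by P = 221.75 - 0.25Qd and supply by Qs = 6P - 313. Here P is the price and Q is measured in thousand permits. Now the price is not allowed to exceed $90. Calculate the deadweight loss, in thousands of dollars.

Rearranging demand gives Qd = 887 - 4P. Without the control the market clears where 887 - 4P = 6P - 313, i.e. P* = 120 and Q* = 407.
Because the ceiling (90) lies below the market-clearing price, it is binding.
At P = 90: Qd = 887 - 4·90 = 527 and Qs = 6·90 - 313 = 227.
Quantity traded falls to 227. At Q = 227 the demand price is (887 - 227)/4 = 165 and the supply price is (313 + 227)/6 = 90.
Deadweight loss = ½ · (165 - 90) · (407 - 227) = ½ · 75 · 180 = 6750.

6750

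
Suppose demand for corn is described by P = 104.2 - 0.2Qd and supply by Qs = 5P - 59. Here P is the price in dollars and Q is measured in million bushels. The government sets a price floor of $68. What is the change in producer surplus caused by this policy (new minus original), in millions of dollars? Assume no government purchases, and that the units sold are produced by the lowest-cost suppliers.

Rearranging demand gives Qd = 521 - 5P. In a free market, 521 - 5P = 5P - 59 gives the equilibrium P* = 58, Q* = 231.
Because the floor (68) lies above the market-clearing price, it is binding.
At P = 68: Qd = 521 - 5·68 = 181 and Qs = 5·68 - 59 = 281.
Producer surplus without the control is ½ · (58 - 11.8) · 231 = 5336.1.
With the floor, 181 units are sold at 68. The supply price at Q = 181 is 48, so PS = ½ · [(68 - 11.8) + (68 - 48)] · 181 = 6896.1.
Change in producer surplus = 6896.1 - 5336.1 = 1560.

1560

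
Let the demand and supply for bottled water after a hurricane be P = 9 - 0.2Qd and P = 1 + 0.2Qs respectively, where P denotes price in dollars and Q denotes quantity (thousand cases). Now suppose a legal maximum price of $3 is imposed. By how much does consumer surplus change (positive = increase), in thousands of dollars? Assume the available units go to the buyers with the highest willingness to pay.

Rearranging demand gives Qd = 45 - 5P; rearranging supply gives Qs = 5P - 5. Setting quantity demanded equal to quantity supplied, 45 - 5P = 5P - 5, gives P* = 5 and Q* = 20.
Since 3 < 5, the ceiling is binding.
At P = 3: Qd = 45 - 5·3 = 30 and Qs = 5·3 - 5 = 10.
Consumer surplus without the control is ½ · (9 - 5) · 20 = 40.
With the ceiling, 10 units are sold at 3 (assume they go to the highest-value buyers). The demand price at Q = 10 is 7, so CS = ½ · [(9 - 3) + (7 - 3)] · 10 = 50.
Change in consumer surplus = 50 - 40 = 10.

10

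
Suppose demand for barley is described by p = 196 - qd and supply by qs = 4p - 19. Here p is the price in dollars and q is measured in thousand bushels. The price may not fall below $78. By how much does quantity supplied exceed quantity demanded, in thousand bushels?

Rearranging demand gives qd = 196 - p. Equilibrium: 196 - p = 4p - 19, so 215 = 5p and p* = 43, q* = 153.
Since 78 > 43, the floor is binding.
At p = 78: qd = 196 - 78 = 118 and qs = 4·78 - 19 = 293.
Surplus = qs - qd = 293 - 118 = 175.

175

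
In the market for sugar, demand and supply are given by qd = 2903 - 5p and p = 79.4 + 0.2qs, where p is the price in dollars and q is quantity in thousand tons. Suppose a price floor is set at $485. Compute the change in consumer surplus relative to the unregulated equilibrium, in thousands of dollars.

-134152.5

Rearranging supply gives qs = 5p - 397. In a free market, 2903 - 5p = 5p - 397 gives the equilibrium p* = 330, q* = 1253.
The floor of 485 is above the equilibrium price 330, so it binds.
At p = 485: qd = 2903 - 5·485 = 478 and qs = 5·485 - 397 = 2028.
Consumer surplus without the control is ½ · (580.6 - 330) · 1253 = 157000.9.
With the floor, consumers buy 478 units at 485, so CS = ½ · (580.6 - 485) · 478 = 22848.4.
Change in consumer surplus = 22848.4 - 157000.9 = -134152.5.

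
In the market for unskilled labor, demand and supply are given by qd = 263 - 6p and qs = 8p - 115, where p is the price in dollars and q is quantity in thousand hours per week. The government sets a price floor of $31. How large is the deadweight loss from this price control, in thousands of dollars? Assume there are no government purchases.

84

Equilibrium: 263 - 6p = 8p - 115, so 378 = 14p and p* = 27, q* = 101.
Because the floor (31) lies above the market-clearing price, it is binding.
At p = 31: qd = 263 - 6·31 = 77 and qs = 8·31 - 115 = 133.
Quantity traded falls to 77. At q = 77 the demand price is (263 - 77)/6 = 31 and the supply price is (115 + 77)/8 = 24.
Deadweight loss = ½ · (31 - 24) · (101 - 77) = ½ · 7 · 24 = 84.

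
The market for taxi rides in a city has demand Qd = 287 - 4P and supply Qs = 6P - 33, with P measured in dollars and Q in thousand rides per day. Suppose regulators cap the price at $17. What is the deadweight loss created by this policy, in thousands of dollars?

In a free market, 287 - 4P = 6P - 33 gives the equilibrium P* = 32, Q* = 159.
The ceiling of 17 is below the equilibrium price 32, so it binds.
At P = 17: Qd = 287 - 4·17 = 219 and Qs = 6·17 - 33 = 69.
Quantity traded falls to 69. At Q = 69 the demand price is (287 - 69)/4 = 54.5 and the supply price is (33 + 69)/6 = 17.
Deadweight loss = ½ · (54.5 - 17) · (159 - 69) = ½ · 37.5 · 90 = 1687.5.

1687.5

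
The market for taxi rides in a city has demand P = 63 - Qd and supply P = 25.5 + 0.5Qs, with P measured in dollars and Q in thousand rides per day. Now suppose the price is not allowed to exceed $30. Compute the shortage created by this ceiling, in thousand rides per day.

24

Rearranging demand gives Qd = 63 - P; rearranging supply gives Qs = 2P - 51. In a free market, 63 - P = 2P - 51 gives the equilibrium P* = 38, Q* = 25.
Because the ceiling (30) lies below the market-clearing price, it is binding.
At P = 30: Qd = 63 - 30 = 33 and Qs = 2·30 - 51 = 9.
Shortage = Qd - Qs = 33 - 9 = 24.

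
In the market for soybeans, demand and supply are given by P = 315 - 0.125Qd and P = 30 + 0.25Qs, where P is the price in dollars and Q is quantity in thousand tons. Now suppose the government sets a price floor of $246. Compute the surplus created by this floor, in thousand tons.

312

Rearranging demand gives Qd = 2520 - 8P; rearranging supply gives Qs = 4P - 120. In a free market, 2520 - 8P = 4P - 120 gives the equilibrium P* = 220, Q* = 760.
Since 246 > 220, the floor is binding.
At P = 246: Qd = 2520 - 8·246 = 552 and Qs = 4·246 - 120 = 864.
Surplus = Qs - Qd = 864 - 552 = 312.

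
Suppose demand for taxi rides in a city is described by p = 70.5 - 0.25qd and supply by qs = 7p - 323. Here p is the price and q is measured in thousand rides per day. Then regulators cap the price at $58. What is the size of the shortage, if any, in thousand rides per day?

0

Rearranging demand gives qd = 282 - 4p. Equilibrium: 282 - 4p = 7p - 323, so 605 = 11p and p* = 55, q* = 62.
The ceiling of 58 is above the equilibrium price 55, so it is not binding; the market clears at p* = 55, q* = 62.
Since the control does not bind, there is no shortage.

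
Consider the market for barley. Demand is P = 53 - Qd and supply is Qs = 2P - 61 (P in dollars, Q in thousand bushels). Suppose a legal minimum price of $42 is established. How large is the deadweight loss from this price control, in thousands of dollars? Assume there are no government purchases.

12

Rearranging demand gives Qd = 53 - P. Equilibrium: 53 - P = 2P - 61, so 114 = 3P and P* = 38, Q* = 15.
Since 42 > 38, the floor is binding.
At P = 42: Qd = 53 - 42 = 11 and Qs = 2·42 - 61 = 23.
Quantity traded falls to 11. At Q = 11 the demand price is 53 - 11 = 42 and the supply price is (61 + 11)/2 = 36.
Deadweight loss = ½ · (42 - 36) · (15 - 11) = ½ · 6 · 4 = 12.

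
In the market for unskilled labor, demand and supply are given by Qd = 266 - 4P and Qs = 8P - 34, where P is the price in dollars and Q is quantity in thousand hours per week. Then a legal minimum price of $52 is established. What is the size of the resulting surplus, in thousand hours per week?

324

In a free market, 266 - 4P = 8P - 34 gives the equilibrium P* = 25, Q* = 166.
Since 52 > 25, the floor is binding.
At P = 52: Qd = 266 - 4·52 = 58 and Qs = 8·52 - 34 = 382.
Surplus = Qs - Qd = 382 - 58 = 324.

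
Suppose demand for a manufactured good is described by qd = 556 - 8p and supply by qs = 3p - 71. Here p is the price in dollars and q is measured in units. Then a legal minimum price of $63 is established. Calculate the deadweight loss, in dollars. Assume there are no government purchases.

Equilibrium: 556 - 8p = 3p - 71, so 627 = 11p and p* = 57, q* = 100.
Because the floor (63) lies above the market-clearing price, it is binding.
At p = 63: qd = 556 - 8·63 = 52 and qs = 3·63 - 71 = 118.
Quantity traded falls to 52. At q = 52 the demand price is (556 - 52)/8 = 63 and the supply price is (71 + 52)/3 = 41.
Deadweight loss = ½ · (63 - 41) · (100 - 52) = ½ · 22 · 48 = 528.

528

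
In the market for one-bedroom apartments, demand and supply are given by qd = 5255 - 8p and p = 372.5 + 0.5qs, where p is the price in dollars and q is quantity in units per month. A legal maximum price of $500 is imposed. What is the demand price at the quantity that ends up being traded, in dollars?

625

Rearranging supply gives qs = 2p - 745. Without the control the market clears where 5255 - 8p = 2p - 745, i.e. p* = 600 and q* = 455.
Since 500 < 600, the ceiling is binding.
At p = 500: qd = 5255 - 8·500 = 1255 and qs = 2·500 - 745 = 255.
Only 255 units reach the market. On the demand curve, the marginal buyer's willingness to pay at q = 255 is (5255 - 255)/8 = 625.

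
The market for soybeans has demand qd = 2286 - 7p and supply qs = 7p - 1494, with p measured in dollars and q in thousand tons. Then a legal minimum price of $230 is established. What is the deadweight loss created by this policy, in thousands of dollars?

In a free market, 2286 - 7p = 7p - 1494 gives the equilibrium p* = 270, q* = 396.
The floor of 230 is below the equilibrium price 270, so it is not binding; the market clears at p* = 270, q* = 396.
Since the control does not bind, no trades are prevented and deadweight loss is zero.

0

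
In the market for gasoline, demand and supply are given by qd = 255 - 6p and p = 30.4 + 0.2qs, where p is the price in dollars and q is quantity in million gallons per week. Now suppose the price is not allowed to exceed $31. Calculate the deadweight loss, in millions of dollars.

Rearranging supply gives qs = 5p - 152. In a free market, 255 - 6p = 5p - 152 gives the equilibrium p* = 37, q* = 33.
The ceiling of 31 is below the equilibrium price 37, so it binds.
At p = 31: qd = 255 - 6·31 = 69 and qs = 5·31 - 152 = 3.
Quantity traded falls to 3. At q = 3 the demand price is (255 - 3)/6 = 42 and the supply price is (152 + 3)/5 = 31.
Deadweight loss = ½ · (42 - 31) · (33 - 3) = ½ · 11 · 30 = 165.

165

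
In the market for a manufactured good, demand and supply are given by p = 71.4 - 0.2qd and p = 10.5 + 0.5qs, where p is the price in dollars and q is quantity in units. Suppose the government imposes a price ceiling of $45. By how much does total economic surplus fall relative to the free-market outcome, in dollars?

113.4

Rearranging demand gives qd = 357 - 5p; rearranging supply gives qs = 2p - 21. Setting quantity demanded equal to quantity supplied, 357 - 5p = 2p - 21, gives p* = 54 and q* = 87.
Since 45 < 54, the ceiling is binding.
At p = 45: qd = 357 - 5·45 = 132 and qs = 2·45 - 21 = 69.
Quantity traded falls to 69. At q = 69 the demand price is (357 - 69)/5 = 57.6 and the supply price is (21 + 69)/2 = 45.
Deadweight loss = ½ · (57.6 - 45) · (87 - 69) = ½ · 12.6 · 18 = 113.4.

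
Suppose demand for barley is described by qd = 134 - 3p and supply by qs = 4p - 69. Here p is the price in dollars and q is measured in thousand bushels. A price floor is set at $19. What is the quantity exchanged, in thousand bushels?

Without the control the market clears where 134 - 3p = 4p - 69, i.e. p* = 29 and q* = 47.
Since 19 is below p* = 29, the floor does not bind and the free-market outcome prevails.

47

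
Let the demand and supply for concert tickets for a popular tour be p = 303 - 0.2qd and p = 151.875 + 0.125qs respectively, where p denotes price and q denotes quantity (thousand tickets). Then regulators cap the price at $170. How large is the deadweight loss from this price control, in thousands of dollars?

16640

Rearranging demand gives qd = 1515 - 5p; rearranging supply gives qs = 8p - 1215. Without the control the market clears where 1515 - 5p = 8p - 1215, i.e. p* = 210 and q* = 465.
The ceiling of 170 is below the equilibrium price 210, so it binds.
At p = 170: qd = 1515 - 5·170 = 665 and qs = 8·170 - 1215 = 145.
Quantity traded falls to 145. At q = 145 the demand price is (1515 - 145)/5 = 274 and the supply price is (1215 + 145)/8 = 170.
Deadweight loss = ½ · (274 - 170) · (465 - 145) = ½ · 104 · 320 = 16640.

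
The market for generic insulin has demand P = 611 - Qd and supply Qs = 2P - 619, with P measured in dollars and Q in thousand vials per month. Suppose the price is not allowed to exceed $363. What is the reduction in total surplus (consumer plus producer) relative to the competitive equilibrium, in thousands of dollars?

6627

Rearranging demand gives Qd = 611 - P. Without the control the market clears where 611 - P = 2P - 619, i.e. P* = 410 and Q* = 201.
Since 363 < 410, the ceiling is binding.
At P = 363: Qd = 611 - 363 = 248 and Qs = 2·363 - 619 = 107.
Quantity traded falls to 107. At Q = 107 the demand price is 611 - 107 = 504 and the supply price is (619 + 107)/2 = 363.
Deadweight loss = ½ · (504 - 363) · (201 - 107) = ½ · 141 · 94 = 6627.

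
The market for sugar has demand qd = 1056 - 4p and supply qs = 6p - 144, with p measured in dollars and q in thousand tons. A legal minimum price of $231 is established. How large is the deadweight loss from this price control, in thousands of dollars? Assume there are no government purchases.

Equilibrium: 1056 - 4p = 6p - 144, so 1200 = 10p and p* = 120, q* = 576.
Because the floor (231) lies above the market-clearing price, it is binding.
At p = 231: qd = 1056 - 4·231 = 132 and qs = 6·231 - 144 = 1242.
Quantity traded falls to 132. At q = 132 the demand price is (1056 - 132)/4 = 231 and the supply price is (144 + 132)/6 = 46.
Deadweight loss = ½ · (231 - 46) · (576 - 132) = ½ · 185 · 444 = 41070.

41070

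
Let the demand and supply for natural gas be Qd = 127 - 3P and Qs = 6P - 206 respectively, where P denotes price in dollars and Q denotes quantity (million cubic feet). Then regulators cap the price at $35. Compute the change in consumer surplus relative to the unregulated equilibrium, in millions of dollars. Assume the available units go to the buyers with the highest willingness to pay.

Without the control the market clears where 127 - 3P = 6P - 206, i.e. P* = 37 and Q* = 16.
Because the ceiling (35) lies below the market-clearing price, it is binding.
At P = 35: Qd = 127 - 3·35 = 22 and Qs = 6·35 - 206 = 4.
Consumer surplus without the control is ½ · (127/3 - 37) · 16 = 128/3.
With the ceiling, 4 units are sold at 35 (assume they go to the highest-value buyers). The demand price at Q = 4 is 41, so CS = ½ · [(127/3 - 35) + (41 - 35)] · 4 = 80/3.
Change in consumer surplus = 80/3 - 128/3 = -16.

-16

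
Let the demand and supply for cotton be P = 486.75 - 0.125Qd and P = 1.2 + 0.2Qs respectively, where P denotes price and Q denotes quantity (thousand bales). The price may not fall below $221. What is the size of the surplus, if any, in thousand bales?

Rearranging demand gives Qd = 3894 - 8P; rearranging supply gives Qs = 5P - 6. Without the control the market clears where 3894 - 8P = 5P - 6, i.e. P* = 300 and Q* = 1494.
Since 221 is below P* = 300, the floor does not bind and the free-market outcome prevails.
Since the control does not bind, there is no surplus.

0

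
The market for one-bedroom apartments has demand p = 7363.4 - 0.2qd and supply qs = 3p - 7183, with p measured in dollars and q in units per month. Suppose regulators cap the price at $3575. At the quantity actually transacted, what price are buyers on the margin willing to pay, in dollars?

6655

Rearranging demand gives qd = 36817 - 5p. Setting quantity demanded equal to quantity supplied, 36817 - 5p = 3p - 7183, gives p* = 5500 and q* = 9317.
The ceiling of 3575 is below the equilibrium price 5500, so it binds.
At p = 3575: qd = 36817 - 5·3575 = 18942 and qs = 3·3575 - 7183 = 3542.
Only 3542 units reach the market. On the demand curve, the marginal buyer's willingness to pay at q = 3542 is (36817 - 3542)/5 = 6655.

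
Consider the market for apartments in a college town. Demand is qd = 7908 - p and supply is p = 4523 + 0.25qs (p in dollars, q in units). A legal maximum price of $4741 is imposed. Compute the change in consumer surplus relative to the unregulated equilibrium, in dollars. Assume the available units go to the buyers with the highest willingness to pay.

-1285200

Rearranging supply gives qs = 4p - 18092. In a free market, 7908 - p = 4p - 18092 gives the equilibrium p* = 5200, q* = 2708.
Because the ceiling (4741) lies below the market-clearing price, it is binding.
At p = 4741: qd = 7908 - 4741 = 3167 and qs = 4·4741 - 18092 = 872.
Consumer surplus without the control is ½ · (7908 - 5200) · 2708 = 3666632.
With the ceiling, 872 units are sold at 4741 (assume they go to the highest-value buyers). The demand price at q = 872 is 7036, so CS = ½ · [(7908 - 4741) + (7036 - 4741)] · 872 = 2381432.
Change in consumer surplus = 2381432 - 3666632 = -1285200.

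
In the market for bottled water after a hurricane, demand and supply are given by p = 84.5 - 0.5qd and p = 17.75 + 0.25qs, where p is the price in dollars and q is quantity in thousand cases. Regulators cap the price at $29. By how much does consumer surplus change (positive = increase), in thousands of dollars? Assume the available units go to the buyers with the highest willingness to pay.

11

Rearranging demand gives qd = 169 - 2p; rearranging supply gives qs = 4p - 71. Setting quantity demanded equal to quantity supplied, 169 - 2p = 4p - 71, gives p* = 40 and q* = 89.
The ceiling of 29 is below the equilibrium price 40, so it binds.
At p = 29: qd = 169 - 2·29 = 111 and qs = 4·29 - 71 = 45.
Consumer surplus without the control is ½ · (84.5 - 40) · 89 = 1980.25.
With the ceiling, 45 units are sold at 29 (assume they go to the highest-value buyers). The demand price at q = 45 is 62, so CS = ½ · [(84.5 - 29) + (62 - 29)] · 45 = 1991.25.
Change in consumer surplus = 1991.25 - 1980.25 = 11.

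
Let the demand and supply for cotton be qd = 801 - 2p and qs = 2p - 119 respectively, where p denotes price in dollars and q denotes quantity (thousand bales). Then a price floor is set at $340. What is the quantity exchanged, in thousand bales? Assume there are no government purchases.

121

Without the control the market clears where 801 - 2p = 2p - 119, i.e. p* = 230 and q* = 341.
Since 340 > 230, the floor is binding.
At p = 340: qd = 801 - 2·340 = 121 and qs = 2·340 - 119 = 561.
The quantity actually transacted is the short side, demand: 121.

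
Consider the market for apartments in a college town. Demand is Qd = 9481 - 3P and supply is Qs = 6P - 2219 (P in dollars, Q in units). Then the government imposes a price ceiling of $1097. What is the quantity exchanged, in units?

In a free market, 9481 - 3P = 6P - 2219 gives the equilibrium P* = 1300, Q* = 5581.
The ceiling of 1097 is below the equilibrium price 1300, so it binds.
At P = 1097: Qd = 9481 - 3·1097 = 6190 and Qs = 6·1097 - 2219 = 4363.
The quantity actually transacted is the short side, supply: 4363.

4363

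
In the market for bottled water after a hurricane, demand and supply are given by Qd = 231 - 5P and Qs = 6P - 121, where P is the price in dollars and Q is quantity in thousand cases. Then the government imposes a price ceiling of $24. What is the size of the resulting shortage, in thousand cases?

88

Setting quantity demanded equal to quantity supplied, 231 - 5P = 6P - 121, gives P* = 32 and Q* = 71.
Since 24 < 32, the ceiling is binding.
At P = 24: Qd = 231 - 5·24 = 111 and Qs = 6·24 - 121 = 23.
Shortage = Qd - Qs = 111 - 23 = 88.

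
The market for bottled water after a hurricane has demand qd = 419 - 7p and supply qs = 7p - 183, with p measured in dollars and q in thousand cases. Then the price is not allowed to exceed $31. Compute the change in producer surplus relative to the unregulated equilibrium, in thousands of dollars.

Equilibrium: 419 - 7p = 7p - 183, so 602 = 14p and p* = 43, q* = 118.
Since 31 < 43, the ceiling is binding.
At p = 31: qd = 419 - 7·31 = 202 and qs = 7·31 - 183 = 34.
Producer surplus without the control is ½ · (43 - 183/7) · 118 = 6962/7.
With the ceiling, producers sell 34 units at 31, so PS = ½ · (31 - 183/7) · 34 = 578/7.
Change in producer surplus = 578/7 - 6962/7 = -912.

-912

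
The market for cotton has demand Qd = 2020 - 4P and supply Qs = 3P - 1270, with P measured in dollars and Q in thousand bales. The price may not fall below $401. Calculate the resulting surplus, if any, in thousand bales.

Setting quantity demanded equal to quantity supplied, 2020 - 4P = 3P - 1270, gives P* = 470 and Q* = 140.
Since 401 is below P* = 470, the floor does not bind and the free-market outcome prevails.
Since the control does not bind, there is no surplus.

0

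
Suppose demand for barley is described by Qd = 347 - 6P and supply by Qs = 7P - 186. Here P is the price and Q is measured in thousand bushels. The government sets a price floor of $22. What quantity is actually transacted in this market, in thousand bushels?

Setting quantity demanded equal to quantity supplied, 347 - 6P = 7P - 186, gives P* = 41 and Q* = 101.
Since 22 is below P* = 41, the floor does not bind and the free-market outcome prevails.

101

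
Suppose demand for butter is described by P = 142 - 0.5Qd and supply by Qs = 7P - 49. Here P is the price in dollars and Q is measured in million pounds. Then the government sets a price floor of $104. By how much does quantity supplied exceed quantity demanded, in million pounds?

Rearranging demand gives Qd = 284 - 2P. Equilibrium: 284 - 2P = 7P - 49, so 333 = 9P and P* = 37, Q* = 210.
The floor of 104 is above the equilibrium price 37, so it binds.
At P = 104: Qd = 284 - 2·104 = 76 and Qs = 7·104 - 49 = 679.
Surplus = Qs - Qd = 679 - 76 = 603.

603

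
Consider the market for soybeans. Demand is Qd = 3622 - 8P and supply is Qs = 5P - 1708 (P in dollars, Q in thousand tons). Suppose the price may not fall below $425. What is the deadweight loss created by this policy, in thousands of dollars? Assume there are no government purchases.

Without the control the market clears where 3622 - 8P = 5P - 1708, i.e. P* = 410 and Q* = 342.
The floor of 425 is above the equilibrium price 410, so it binds.
At P = 425: Qd = 3622 - 8·425 = 222 and Qs = 5·425 - 1708 = 417.
Quantity traded falls to 222. At Q = 222 the demand price is (3622 - 222)/8 = 425 and the supply price is (1708 + 222)/5 = 386.
Deadweight loss = ½ · (425 - 386) · (342 - 222) = ½ · 39 · 120 = 2340.

2340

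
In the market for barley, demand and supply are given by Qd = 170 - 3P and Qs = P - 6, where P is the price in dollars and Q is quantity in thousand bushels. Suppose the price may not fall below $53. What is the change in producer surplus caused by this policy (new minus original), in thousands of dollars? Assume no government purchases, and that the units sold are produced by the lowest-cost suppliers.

In a free market, 170 - 3P = P - 6 gives the equilibrium P* = 44, Q* = 38.
The floor of 53 is above the equilibrium price 44, so it binds.
At P = 53: Qd = 170 - 3·53 = 11 and Qs = 53 - 6 = 47.
Producer surplus without the control is ½ · (44 - 6) · 38 = 722.
With the floor, 11 units are sold at 53. The supply price at Q = 11 is 17, so PS = ½ · [(53 - 6) + (53 - 17)] · 11 = 456.5.
Change in producer surplus = 456.5 - 722 = -265.5.

-265.5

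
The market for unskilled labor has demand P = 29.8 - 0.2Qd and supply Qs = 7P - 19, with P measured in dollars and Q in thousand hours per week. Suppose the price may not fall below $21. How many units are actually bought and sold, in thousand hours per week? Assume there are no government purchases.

Rearranging demand gives Qd = 149 - 5P. Setting quantity demanded equal to quantity supplied, 149 - 5P = 7P - 19, gives P* = 14 and Q* = 79.
Since 21 > 14, the floor is binding.
At P = 21: Qd = 149 - 5·21 = 44 and Qs = 7·21 - 19 = 128.
The quantity actually transacted is the short side, demand: 44.

44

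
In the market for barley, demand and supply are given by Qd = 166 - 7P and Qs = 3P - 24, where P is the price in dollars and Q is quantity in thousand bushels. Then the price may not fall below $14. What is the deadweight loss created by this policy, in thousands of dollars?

0

Without the control the market clears where 166 - 7P = 3P - 24, i.e. P* = 19 and Q* = 33.
Since 14 is below P* = 19, the floor does not bind and the free-market outcome prevails.
Since the control does not bind, no trades are prevented and deadweight loss is zero.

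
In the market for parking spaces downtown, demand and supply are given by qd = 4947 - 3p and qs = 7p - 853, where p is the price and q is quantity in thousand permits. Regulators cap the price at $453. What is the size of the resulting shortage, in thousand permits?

Setting quantity demanded equal to quantity supplied, 4947 - 3p = 7p - 853, gives p* = 580 and q* = 3207.
The ceiling of 453 is below the equilibrium price 580, so it binds.
At p = 453: qd = 4947 - 3·453 = 3588 and qs = 7·453 - 853 = 2318.
Shortage = qd - qs = 3588 - 2318 = 1270.

1270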